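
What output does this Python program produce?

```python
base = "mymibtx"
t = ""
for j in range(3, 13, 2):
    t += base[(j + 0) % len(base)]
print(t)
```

j=3: add base[3]='i' → 'i'
j=5: add base[5]='t' → 'it'
j=7: add base[0]='m' → 'itm'
j=9: add base[2]='m' → 'itmm'
j=11: add base[4]='b' → 'itmmb'

itmmb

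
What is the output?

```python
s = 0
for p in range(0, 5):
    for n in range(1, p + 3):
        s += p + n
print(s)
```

p=0,n=1: s = 0+1 = 1
p=0,n=2: s = 1+2 = 3
p=1,n=1: s = 3+2 = 5
p=1,n=2: s = 5+3 = 8
p=1,n=3: s = 8+4 = 12
p=2,n=1: s = 12+3 = 15
p=2,n=2: s = 15+4 = 19
p=2,n=3: s = 19+5 = 24
p=2,n=4: s = 24+6 = 30
p=3,n=1: s = 30+4 = 34
p=3,n=2: s = 34+5 = 39
p=3,n=3: s = 39+6 = 45
p=3,n=4: s = 45+7 = 52
p=3,n=5: s = 52+8 = 60
p=4,n=1: s = 60+5 = 65
p=4,n=2: s = 65+6 = 71
p=4,n=3: s = 71+7 = 78
p=4,n=4: s = 78+8 = 86
p=4,n=5: s = 86+9 = 95
p=4,n=6: s = 95+10 = 105

105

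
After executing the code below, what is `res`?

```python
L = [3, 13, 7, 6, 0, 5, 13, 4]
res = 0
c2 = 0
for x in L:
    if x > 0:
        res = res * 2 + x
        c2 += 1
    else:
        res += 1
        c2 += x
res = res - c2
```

x=3: >0, res = 0*2+3 = 3; c2=1
x=13: >0, res = 3*2+13 = 19; c2=2
x=7: >0, res = 19*2+7 = 45; c2=3
x=6: >0, res = 45*2+6 = 96; c2=4
x=0: not >0, res = 96+1 = 97; c2=4
x=5: >0, res = 97*2+5 = 199; c2=5
x=13: >0, res = 199*2+13 = 411; c2=6
x=4: >0, res = 411*2+4 = 826; c2=7
res-c2 = 826-7 = 819

819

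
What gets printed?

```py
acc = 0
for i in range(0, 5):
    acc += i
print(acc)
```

i=0: acc = 0+0 = 0
i=1: acc = 0+1 = 1
i=2: acc = 1+2 = 3
i=3: acc = 3+3 = 6
i=4: acc = 6+4 = 10

10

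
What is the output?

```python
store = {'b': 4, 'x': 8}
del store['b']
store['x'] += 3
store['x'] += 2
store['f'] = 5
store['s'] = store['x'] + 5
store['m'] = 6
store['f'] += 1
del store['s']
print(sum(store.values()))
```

del 'b' → {'x': 8}
store['x'] = 8+3 = 11 → {'x': 11}
store['x'] = 11+2 = 13 → {'x': 13}
store['f'] = 5 → {'x': 13, 'f': 5}
store['s'] = store['x']+5 = 18 → {'x': 13, 'f': 5, 's': 18}
store['m'] = 6 → {'x': 13, 'f': 5, 's': 18, 'm': 6}
store['f'] = 5+1 = 6 → {'x': 13, 'f': 6, 's': 18, 'm': 6}
del 's' → {'x': 13, 'f': 6, 'm': 6}
sum of values = 25

25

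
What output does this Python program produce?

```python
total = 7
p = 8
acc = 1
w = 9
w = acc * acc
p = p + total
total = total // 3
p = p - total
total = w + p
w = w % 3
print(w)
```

w = 1*1 = 1
p = 8+7 = 15
total = 7//3 = 2
p = 15-2 = 13
total = 1+13 = 14
w = 1%3 = 1

1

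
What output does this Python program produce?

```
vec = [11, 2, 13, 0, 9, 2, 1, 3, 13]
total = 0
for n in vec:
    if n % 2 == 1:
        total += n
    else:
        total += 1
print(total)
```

n=11: odd, total = 0+11 = 11
n=2: not odd, total = 11+1 = 12
n=13: odd, total = 12+13 = 25
n=0: not odd, total = 25+1 = 26
n=9: odd, total = 26+9 = 35
n=2: not odd, total = 35+1 = 36
n=1: odd, total = 36+1 = 37
n=3: odd, total = 37+3 = 40
n=13: odd, total = 40+13 = 53

53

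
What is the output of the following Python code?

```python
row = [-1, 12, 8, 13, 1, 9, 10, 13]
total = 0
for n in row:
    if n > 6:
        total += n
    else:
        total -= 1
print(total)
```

n=-1: not >6, total = 0-1 = -1
n=12: >6, total = (-1)+12 = 11
n=8: >6, total = 11+8 = 19
n=13: >6, total = 19+13 = 32
n=1: not >6, total = 32-1 = 31
n=9: >6, total = 31+9 = 40
n=10: >6, total = 40+10 = 50
n=13: >6, total = 50+13 = 63

63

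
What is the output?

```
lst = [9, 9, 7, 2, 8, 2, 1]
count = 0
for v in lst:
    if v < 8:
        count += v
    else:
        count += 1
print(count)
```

v=9: not <8, count = 0+1 = 1
v=9: not <8, count = 1+1 = 2
v=7: <8, count = 2+7 = 9
v=2: <8, count = 9+2 = 11
v=8: not <8, count = 11+1 = 12
v=2: <8, count = 12+2 = 14
v=1: <8, count = 14+1 = 15

15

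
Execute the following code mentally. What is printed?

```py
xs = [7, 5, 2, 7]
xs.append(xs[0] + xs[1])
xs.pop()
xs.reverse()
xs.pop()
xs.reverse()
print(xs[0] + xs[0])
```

10

append xs[0]+xs[1] = 7+5 = 12 → [7, 5, 2, 7, 12]
pop() removes 12 → [7, 5, 2, 7]
reverse → [7, 2, 5, 7]
pop() removes 7 → [7, 2, 5]
reverse → [5, 2, 7]
xs[0]+xs[0] = 5+5 = 10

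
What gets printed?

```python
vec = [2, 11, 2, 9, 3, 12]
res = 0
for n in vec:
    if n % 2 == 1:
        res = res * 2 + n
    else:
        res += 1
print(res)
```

78

n=2: not odd, res = 0+1 = 1
n=11: odd, res = 1*2+11 = 13
n=2: not odd, res = 13+1 = 14
n=9: odd, res = 14*2+9 = 37
n=3: odd, res = 37*2+3 = 77
n=12: not odd, res = 77+1 = 78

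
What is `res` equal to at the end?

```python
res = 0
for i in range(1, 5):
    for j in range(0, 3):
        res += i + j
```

42

i=1,j=0: res = 0+1 = 1
i=1,j=1: res = 1+2 = 3
i=1,j=2: res = 3+3 = 6
i=2,j=0: res = 6+2 = 8
i=2,j=1: res = 8+3 = 11
i=2,j=2: res = 11+4 = 15
i=3,j=0: res = 15+3 = 18
i=3,j=1: res = 18+4 = 22
i=3,j=2: res = 22+5 = 27
i=4,j=0: res = 27+4 = 31
i=4,j=1: res = 31+5 = 36
i=4,j=2: res = 36+6 = 42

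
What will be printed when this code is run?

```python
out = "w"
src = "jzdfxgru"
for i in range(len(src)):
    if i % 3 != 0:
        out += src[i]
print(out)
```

wzdxgu

i=0: skip
i=1: add 'z' → 'wz'
i=2: add 'd' → 'wzd'
i=3: skip
i=4: add 'x' → 'wzdx'
i=5: add 'g' → 'wzdxg'
i=6: skip
i=7: add 'u' → 'wzdxgu'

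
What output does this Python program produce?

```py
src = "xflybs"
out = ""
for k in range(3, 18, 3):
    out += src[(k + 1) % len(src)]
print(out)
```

bfbfb

k=3: add src[4]='b' → 'b'
k=6: add src[1]='f' → 'bf'
k=9: add src[4]='b' → 'bfb'
k=12: add src[1]='f' → 'bfbf'
k=15: add src[4]='b' → 'bfbfb'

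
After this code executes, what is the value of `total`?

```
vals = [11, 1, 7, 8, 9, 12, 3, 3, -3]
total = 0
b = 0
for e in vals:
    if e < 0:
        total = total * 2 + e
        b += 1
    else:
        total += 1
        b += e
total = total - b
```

e=11: not <0, total = 0+1 = 1; b=11
e=1: not <0, total = 1+1 = 2; b=12
e=7: not <0, total = 2+1 = 3; b=19
e=8: not <0, total = 3+1 = 4; b=27
e=9: not <0, total = 4+1 = 5; b=36
e=12: not <0, total = 5+1 = 6; b=48
e=3: not <0, total = 6+1 = 7; b=51
e=3: not <0, total = 7+1 = 8; b=54
e=-3: <0, total = 8*2+(-3) = 13; b=55
total-b = 13-55 = -42

-42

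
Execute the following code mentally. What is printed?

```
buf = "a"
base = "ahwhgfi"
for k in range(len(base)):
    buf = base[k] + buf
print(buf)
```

k=0: prepend 'a' → 'aa'
k=1: prepend 'h' → 'haa'
k=2: prepend 'w' → 'whaa'
k=3: prepend 'h' → 'hwhaa'
k=4: prepend 'g' → 'ghwhaa'
k=5: prepend 'f' → 'fghwhaa'
k=6: prepend 'i' → 'ifghwhaa'

ifghwhaa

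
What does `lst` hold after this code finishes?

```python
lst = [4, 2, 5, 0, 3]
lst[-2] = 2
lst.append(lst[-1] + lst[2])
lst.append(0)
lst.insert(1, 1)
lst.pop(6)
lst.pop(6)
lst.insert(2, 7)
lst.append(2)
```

[4, 1, 7, 2, 5, 2, 3, 2]

lst[-2] = 2 → [4, 2, 5, 2, 3]
append lst[-1]+lst[2] = 3+5 = 8 → [4, 2, 5, 2, 3, 8]
append 0 → [4, 2, 5, 2, 3, 8, 0]
insert 1 at 1 → [4, 1, 2, 5, 2, 3, 8, 0]
pop(6) removes 8 → [4, 1, 2, 5, 2, 3, 0]
pop(6) removes 0 → [4, 1, 2, 5, 2, 3]
insert 7 at 2 → [4, 1, 7, 2, 5, 2, 3]
append 2 → [4, 1, 7, 2, 5, 2, 3, 2]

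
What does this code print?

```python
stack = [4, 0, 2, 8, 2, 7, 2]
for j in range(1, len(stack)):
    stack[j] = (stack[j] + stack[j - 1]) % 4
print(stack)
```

[4, 0, 2, 2, 0, 3, 1]

j=1: stack[1] = (0+4)%4 = 0 → [4, 0, 2, 8, 2, 7, 2]
j=2: stack[2] = (2+0)%4 = 2 → [4, 0, 2, 8, 2, 7, 2]
j=3: stack[3] = (8+2)%4 = 2 → [4, 0, 2, 2, 2, 7, 2]
j=4: stack[4] = (2+2)%4 = 0 → [4, 0, 2, 2, 0, 7, 2]
j=5: stack[5] = (7+0)%4 = 3 → [4, 0, 2, 2, 0, 3, 2]
j=6: stack[6] = (2+3)%4 = 1 → [4, 0, 2, 2, 0, 3, 1]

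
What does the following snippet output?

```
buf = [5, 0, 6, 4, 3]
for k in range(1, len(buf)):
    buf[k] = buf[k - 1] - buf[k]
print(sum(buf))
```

k=1: buf[1] = 5-0 = 5 → [5, 5, 6, 4, 3]
k=2: buf[2] = 5-6 = -1 → [5, 5, -1, 4, 3]
k=3: buf[3] = (-1)-4 = -5 → [5, 5, -1, -5, 3]
k=4: buf[4] = (-5)-3 = -8 → [5, 5, -1, -5, -8]
sum = -4

-4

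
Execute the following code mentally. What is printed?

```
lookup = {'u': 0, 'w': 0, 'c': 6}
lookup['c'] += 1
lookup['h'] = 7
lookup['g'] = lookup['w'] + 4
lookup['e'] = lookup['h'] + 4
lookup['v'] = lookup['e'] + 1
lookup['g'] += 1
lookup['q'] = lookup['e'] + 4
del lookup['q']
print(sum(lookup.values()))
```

42

lookup['c'] = 6+1 = 7 → {'u': 0, 'w': 0, 'c': 7}
lookup['h'] = 7 → {'u': 0, 'w': 0, 'c': 7, 'h': 7}
lookup['g'] = lookup['w']+4 = 4 → {'u': 0, 'w': 0, 'c': 7, 'h': 7, 'g': 4}
lookup['e'] = lookup['h']+4 = 11 → {'u': 0, 'w': 0, 'c': 7, 'h': 7, 'g': 4, 'e': 11}
lookup['v'] = lookup['e']+1 = 12 → {'u': 0, 'w': 0, 'c': 7, 'h': 7, 'g': 4, 'e': 11, 'v': 12}
lookup['g'] = 4+1 = 5 → {'u': 0, 'w': 0, 'c': 7, 'h': 7, 'g': 5, 'e': 11, 'v': 12}
lookup['q'] = lookup['e']+4 = 15 → {'u': 0, 'w': 0, 'c': 7, 'h': 7, 'g': 5, 'e': 11, 'v': 12, 'q': 15}
del 'q' → {'u': 0, 'w': 0, 'c': 7, 'h': 7, 'g': 5, 'e': 11, 'v': 12}
sum of values = 42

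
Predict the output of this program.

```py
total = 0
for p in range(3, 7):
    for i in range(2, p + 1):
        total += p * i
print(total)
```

p=3,i=2: total = 0+6 = 6
p=3,i=3: total = 6+9 = 15
p=4,i=2: total = 15+8 = 23
p=4,i=3: total = 23+12 = 35
p=4,i=4: total = 35+16 = 51
p=5,i=2: total = 51+10 = 61
p=5,i=3: total = 61+15 = 76
p=5,i=4: total = 76+20 = 96
p=5,i=5: total = 96+25 = 121
p=6,i=2: total = 121+12 = 133
p=6,i=3: total = 133+18 = 151
p=6,i=4: total = 151+24 = 175
p=6,i=5: total = 175+30 = 205
p=6,i=6: total = 205+36 = 241

241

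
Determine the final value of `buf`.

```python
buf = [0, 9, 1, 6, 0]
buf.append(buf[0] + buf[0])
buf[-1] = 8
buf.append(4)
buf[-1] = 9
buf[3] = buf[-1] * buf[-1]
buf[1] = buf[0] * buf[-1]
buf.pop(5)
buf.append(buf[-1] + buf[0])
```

append buf[0]+buf[0] = 0+0 = 0 → [0, 9, 1, 6, 0, 0]
buf[-1] = 8 → [0, 9, 1, 6, 0, 8]
append 4 → [0, 9, 1, 6, 0, 8, 4]
buf[-1] = 9 → [0, 9, 1, 6, 0, 8, 9]
buf[3] = buf[-1]*buf[-1] = 9*9 = 81 → [0, 9, 1, 81, 0, 8, 9]
buf[1] = buf[0]*buf[-1] = 0*9 = 0 → [0, 0, 1, 81, 0, 8, 9]
pop(5) removes 8 → [0, 0, 1, 81, 0, 9]
append buf[-1]+buf[0] = 9+0 = 9 → [0, 0, 1, 81, 0, 9, 9]

[0, 0, 1, 81, 0, 9, 9]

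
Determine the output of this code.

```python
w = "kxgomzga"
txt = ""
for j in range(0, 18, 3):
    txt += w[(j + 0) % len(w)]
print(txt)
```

j=0: add w[0]='k' → 'k'
j=3: add w[3]='o' → 'ko'
j=6: add w[6]='g' → 'kog'
j=9: add w[1]='x' → 'kogx'
j=12: add w[4]='m' → 'kogxm'
j=15: add w[7]='a' → 'kogxma'

kogxma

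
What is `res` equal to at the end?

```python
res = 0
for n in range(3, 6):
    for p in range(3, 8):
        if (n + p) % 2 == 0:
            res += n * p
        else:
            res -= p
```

125

n=3,p=3: even sum, res = 0+9 = 9
n=3,p=4: odd sum, res = 9-4 = 5
n=3,p=5: even sum, res = 5+15 = 20
n=3,p=6: odd sum, res = 20-6 = 14
n=3,p=7: even sum, res = 14+21 = 35
n=4,p=3: odd sum, res = 35-3 = 32
n=4,p=4: even sum, res = 32+16 = 48
n=4,p=5: odd sum, res = 48-5 = 43
n=4,p=6: even sum, res = 43+24 = 67
n=4,p=7: odd sum, res = 67-7 = 60
n=5,p=3: even sum, res = 60+15 = 75
n=5,p=4: odd sum, res = 75-4 = 71
n=5,p=5: even sum, res = 71+25 = 96
n=5,p=6: odd sum, res = 96-6 = 90
n=5,p=7: even sum, res = 90+35 = 125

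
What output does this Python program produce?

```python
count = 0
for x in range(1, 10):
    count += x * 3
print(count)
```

x=1: count = 0+1*3 = 3
x=2: count = 3+2*3 = 9
x=3: count = 9+3*3 = 18
x=4: count = 18+4*3 = 30
x=5: count = 30+5*3 = 45
x=6: count = 45+6*3 = 63
x=7: count = 63+7*3 = 84
x=8: count = 84+8*3 = 108
x=9: count = 108+9*3 = 135

135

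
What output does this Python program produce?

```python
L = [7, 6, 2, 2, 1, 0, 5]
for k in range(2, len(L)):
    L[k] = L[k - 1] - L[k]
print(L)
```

[7, 6, 4, 2, 1, 1, -4]

k=2: L[2] = 6-2 = 4 → [7, 6, 4, 2, 1, 0, 5]
k=3: L[3] = 4-2 = 2 → [7, 6, 4, 2, 1, 0, 5]
k=4: L[4] = 2-1 = 1 → [7, 6, 4, 2, 1, 0, 5]
k=5: L[5] = 1-0 = 1 → [7, 6, 4, 2, 1, 1, 5]
k=6: L[6] = 1-5 = -4 → [7, 6, 4, 2, 1, 1, -4]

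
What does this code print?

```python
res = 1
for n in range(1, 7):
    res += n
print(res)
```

22

n=1: res = 1+1 = 2
n=2: res = 2+2 = 4
n=3: res = 4+3 = 7
n=4: res = 7+4 = 11
n=5: res = 11+5 = 16
n=6: res = 16+6 = 22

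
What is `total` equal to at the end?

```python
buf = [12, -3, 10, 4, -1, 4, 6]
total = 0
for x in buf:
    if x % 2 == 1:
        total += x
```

x=12: not odd
x=-3: odd, total = 0+(-3) = -3
x=10: not odd
x=4: not odd
x=-1: odd, total = (-3)+(-1) = -4
x=4: not odd
x=6: not odd

-4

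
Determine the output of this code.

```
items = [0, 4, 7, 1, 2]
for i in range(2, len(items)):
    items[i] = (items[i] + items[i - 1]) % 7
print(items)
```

[0, 4, 4, 5, 0]

i=2: items[2] = (7+4)%7 = 4 → [0, 4, 4, 1, 2]
i=3: items[3] = (1+4)%7 = 5 → [0, 4, 4, 5, 2]
i=4: items[4] = (2+5)%7 = 0 → [0, 4, 4, 5, 0]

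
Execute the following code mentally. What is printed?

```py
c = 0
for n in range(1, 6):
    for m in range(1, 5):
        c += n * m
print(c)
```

150

n=1,m=1: c = 0+1 = 1
n=1,m=2: c = 1+2 = 3
n=1,m=3: c = 3+3 = 6
n=1,m=4: c = 6+4 = 10
n=2,m=1: c = 10+2 = 12
n=2,m=2: c = 12+4 = 16
n=2,m=3: c = 16+6 = 22
n=2,m=4: c = 22+8 = 30
n=3,m=1: c = 30+3 = 33
n=3,m=2: c = 33+6 = 39
n=3,m=3: c = 39+9 = 48
n=3,m=4: c = 48+12 = 60
n=4,m=1: c = 60+4 = 64
n=4,m=2: c = 64+8 = 72
n=4,m=3: c = 72+12 = 84
n=4,m=4: c = 84+16 = 100
n=5,m=1: c = 100+5 = 105
n=5,m=2: c = 105+10 = 115
n=5,m=3: c = 115+15 = 130
n=5,m=4: c = 130+20 = 150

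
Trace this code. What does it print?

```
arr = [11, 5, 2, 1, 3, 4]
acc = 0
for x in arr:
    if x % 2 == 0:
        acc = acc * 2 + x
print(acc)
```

8

x=11: not even
x=5: not even
x=2: even, acc = 0*2+2 = 2
x=1: not even
x=3: not even
x=4: even, acc = 2*2+4 = 8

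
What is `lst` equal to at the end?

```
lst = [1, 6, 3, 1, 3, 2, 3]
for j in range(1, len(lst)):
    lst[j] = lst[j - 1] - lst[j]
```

j=1: lst[1] = 1-6 = -5 → [1, -5, 3, 1, 3, 2, 3]
j=2: lst[2] = (-5)-3 = -8 → [1, -5, -8, 1, 3, 2, 3]
j=3: lst[3] = (-8)-1 = -9 → [1, -5, -8, -9, 3, 2, 3]
j=4: lst[4] = (-9)-3 = -12 → [1, -5, -8, -9, -12, 2, 3]
j=5: lst[5] = (-12)-2 = -14 → [1, -5, -8, -9, -12, -14, 3]
j=6: lst[6] = (-14)-3 = -17 → [1, -5, -8, -9, -12, -14, -17]

[1, -5, -8, -9, -12, -14, -17]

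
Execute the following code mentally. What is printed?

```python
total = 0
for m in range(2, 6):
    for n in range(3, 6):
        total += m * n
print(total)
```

168

m=2,n=3: total = 0+6 = 6
m=2,n=4: total = 6+8 = 14
m=2,n=5: total = 14+10 = 24
m=3,n=3: total = 24+9 = 33
m=3,n=4: total = 33+12 = 45
m=3,n=5: total = 45+15 = 60
m=4,n=3: total = 60+12 = 72
m=4,n=4: total = 72+16 = 88
m=4,n=5: total = 88+20 = 108
m=5,n=3: total = 108+15 = 123
m=5,n=4: total = 123+20 = 143
m=5,n=5: total = 143+25 = 168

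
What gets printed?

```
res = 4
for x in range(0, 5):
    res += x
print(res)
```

x=0: res = 4+0 = 4
x=1: res = 4+1 = 5
x=2: res = 5+2 = 7
x=3: res = 7+3 = 10
x=4: res = 10+4 = 14

14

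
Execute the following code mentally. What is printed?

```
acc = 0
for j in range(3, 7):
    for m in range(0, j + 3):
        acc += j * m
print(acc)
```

485

j=3,m=0: acc = 0+0 = 0
j=3,m=1: acc = 0+3 = 3
j=3,m=2: acc = 3+6 = 9
j=3,m=3: acc = 9+9 = 18
j=3,m=4: acc = 18+12 = 30
j=3,m=5: acc = 30+15 = 45
j=4,m=0: acc = 45+0 = 45
j=4,m=1: acc = 45+4 = 49
j=4,m=2: acc = 49+8 = 57
j=4,m=3: acc = 57+12 = 69
j=4,m=4: acc = 69+16 = 85
j=4,m=5: acc = 85+20 = 105
j=4,m=6: acc = 105+24 = 129
j=5,m=0: acc = 129+0 = 129
j=5,m=1: acc = 129+5 = 134
j=5,m=2: acc = 134+10 = 144
j=5,m=3: acc = 144+15 = 159
j=5,m=4: acc = 159+20 = 179
j=5,m=5: acc = 179+25 = 204
j=5,m=6: acc = 204+30 = 234
j=5,m=7: acc = 234+35 = 269
j=6,m=0: acc = 269+0 = 269
j=6,m=1: acc = 269+6 = 275
j=6,m=2: acc = 275+12 = 287
j=6,m=3: acc = 287+18 = 305
j=6,m=4: acc = 305+24 = 329
j=6,m=5: acc = 329+30 = 359
j=6,m=6: acc = 359+36 = 395
j=6,m=7: acc = 395+42 = 437
j=6,m=8: acc = 437+48 = 485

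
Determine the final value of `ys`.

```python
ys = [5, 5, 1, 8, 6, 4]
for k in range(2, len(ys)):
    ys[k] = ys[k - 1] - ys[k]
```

[5, 5, 4, -4, -10, -14]

k=2: ys[2] = 5-1 = 4 → [5, 5, 4, 8, 6, 4]
k=3: ys[3] = 4-8 = -4 → [5, 5, 4, -4, 6, 4]
k=4: ys[4] = (-4)-6 = -10 → [5, 5, 4, -4, -10, 4]
k=5: ys[5] = (-10)-4 = -14 → [5, 5, 4, -4, -10, -14]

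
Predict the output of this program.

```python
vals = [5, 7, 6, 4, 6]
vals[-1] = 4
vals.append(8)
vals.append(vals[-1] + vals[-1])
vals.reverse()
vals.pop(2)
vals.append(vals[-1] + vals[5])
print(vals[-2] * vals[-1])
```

50

vals[-1] = 4 → [5, 7, 6, 4, 4]
append 8 → [5, 7, 6, 4, 4, 8]
append vals[-1]+vals[-1] = 8+8 = 16 → [5, 7, 6, 4, 4, 8, 16]
reverse → [16, 8, 4, 4, 6, 7, 5]
pop(2) removes 4 → [16, 8, 4, 6, 7, 5]
append vals[-1]+vals[5] = 5+5 = 10 → [16, 8, 4, 6, 7, 5, 10]
vals[-2]*vals[-1] = 5*10 = 50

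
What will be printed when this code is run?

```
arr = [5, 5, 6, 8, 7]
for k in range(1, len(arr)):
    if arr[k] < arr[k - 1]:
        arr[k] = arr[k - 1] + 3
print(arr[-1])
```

k=1: 5>=5, unchanged → [5, 5, 6, 8, 7]
k=2: 6>=5, unchanged → [5, 5, 6, 8, 7]
k=3: 8>=6, unchanged → [5, 5, 6, 8, 7]
k=4: 7<8, arr[4] = 8+3 = 11 → [5, 5, 6, 8, 11]

11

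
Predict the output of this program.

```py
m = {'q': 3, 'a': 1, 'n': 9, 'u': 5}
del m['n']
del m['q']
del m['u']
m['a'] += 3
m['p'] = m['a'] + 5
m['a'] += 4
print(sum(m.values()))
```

17

del 'n' → {'q': 3, 'a': 1, 'u': 5}
del 'q' → {'a': 1, 'u': 5}
del 'u' → {'a': 1}
m['a'] = 1+3 = 4 → {'a': 4}
m['p'] = m['a']+5 = 9 → {'a': 4, 'p': 9}
m['a'] = 4+4 = 8 → {'a': 8, 'p': 9}
sum of values = 17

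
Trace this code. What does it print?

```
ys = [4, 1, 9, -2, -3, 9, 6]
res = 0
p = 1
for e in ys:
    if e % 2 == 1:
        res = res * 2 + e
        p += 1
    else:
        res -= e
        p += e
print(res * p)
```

e=4: not odd, res = 0-4 = -4; p=5
e=1: odd, res = (-4)*2+1 = -7; p=6
e=9: odd, res = (-7)*2+9 = -5; p=7
e=-2: not odd, res = (-5)-(-2) = -3; p=5
e=-3: odd, res = (-3)*2+(-3) = -9; p=6
e=9: odd, res = (-9)*2+9 = -9; p=7
e=6: not odd, res = (-9)-6 = -15; p=13
res*p = (-15)*13 = -195

-195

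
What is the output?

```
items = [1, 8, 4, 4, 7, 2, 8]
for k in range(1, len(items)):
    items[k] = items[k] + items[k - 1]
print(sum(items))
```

124

k=1: items[1] = 8+1 = 9 → [1, 9, 4, 4, 7, 2, 8]
k=2: items[2] = 4+9 = 13 → [1, 9, 13, 4, 7, 2, 8]
k=3: items[3] = 4+13 = 17 → [1, 9, 13, 17, 7, 2, 8]
k=4: items[4] = 7+17 = 24 → [1, 9, 13, 17, 24, 2, 8]
k=5: items[5] = 2+24 = 26 → [1, 9, 13, 17, 24, 26, 8]
k=6: items[6] = 8+26 = 34 → [1, 9, 13, 17, 24, 26, 34]
sum = 124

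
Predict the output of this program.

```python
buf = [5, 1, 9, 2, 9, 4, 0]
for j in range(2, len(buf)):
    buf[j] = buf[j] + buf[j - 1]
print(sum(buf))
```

99

j=2: buf[2] = 9+1 = 10 → [5, 1, 10, 2, 9, 4, 0]
j=3: buf[3] = 2+10 = 12 → [5, 1, 10, 12, 9, 4, 0]
j=4: buf[4] = 9+12 = 21 → [5, 1, 10, 12, 21, 4, 0]
j=5: buf[5] = 4+21 = 25 → [5, 1, 10, 12, 21, 25, 0]
j=6: buf[6] = 0+25 = 25 → [5, 1, 10, 12, 21, 25, 25]
sum = 99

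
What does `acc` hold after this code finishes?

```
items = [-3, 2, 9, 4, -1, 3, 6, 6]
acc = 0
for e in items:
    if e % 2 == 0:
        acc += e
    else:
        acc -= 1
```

14

e=-3: not even, acc = 0-1 = -1
e=2: even, acc = (-1)+2 = 1
e=9: not even, acc = 1-1 = 0
e=4: even, acc = 0+4 = 4
e=-1: not even, acc = 4-1 = 3
e=3: not even, acc = 3-1 = 2
e=6: even, acc = 2+6 = 8
e=6: even, acc = 8+6 = 14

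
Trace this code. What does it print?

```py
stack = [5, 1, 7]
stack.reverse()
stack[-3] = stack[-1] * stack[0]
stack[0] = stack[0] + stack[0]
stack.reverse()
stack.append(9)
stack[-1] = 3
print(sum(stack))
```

reverse → [7, 1, 5]
stack[-3] = stack[-1]*stack[0] = 5*7 = 35 → [35, 1, 5]
stack[0] = stack[0]+stack[0] = 35+35 = 70 → [70, 1, 5]
reverse → [5, 1, 70]
append 9 → [5, 1, 70, 9]
stack[-1] = 3 → [5, 1, 70, 3]
sum = 79

79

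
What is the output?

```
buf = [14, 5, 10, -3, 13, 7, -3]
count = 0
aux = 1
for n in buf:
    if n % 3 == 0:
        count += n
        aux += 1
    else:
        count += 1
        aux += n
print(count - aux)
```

-53

n=14: not %3==0, count = 0+1 = 1; aux=15
n=5: not %3==0, count = 1+1 = 2; aux=20
n=10: not %3==0, count = 2+1 = 3; aux=30
n=-3: %3==0, count = 3+(-3) = 0; aux=31
n=13: not %3==0, count = 0+1 = 1; aux=44
n=7: not %3==0, count = 1+1 = 2; aux=51
n=-3: %3==0, count = 2+(-3) = -1; aux=52
count-aux = (-1)-52 = -53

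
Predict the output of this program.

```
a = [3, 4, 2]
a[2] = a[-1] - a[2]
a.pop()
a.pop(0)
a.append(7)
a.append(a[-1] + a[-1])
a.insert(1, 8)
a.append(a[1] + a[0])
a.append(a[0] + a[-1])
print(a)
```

a[2] = a[-1]-a[2] = 2-2 = 0 → [3, 4, 0]
pop() removes 0 → [3, 4]
pop(0) removes 3 → [4]
append 7 → [4, 7]
append a[-1]+a[-1] = 7+7 = 14 → [4, 7, 14]
insert 8 at 1 → [4, 8, 7, 14]
append a[1]+a[0] = 8+4 = 12 → [4, 8, 7, 14, 12]
append a[0]+a[-1] = 4+12 = 16 → [4, 8, 7, 14, 12, 16]

[4, 8, 7, 14, 12, 16]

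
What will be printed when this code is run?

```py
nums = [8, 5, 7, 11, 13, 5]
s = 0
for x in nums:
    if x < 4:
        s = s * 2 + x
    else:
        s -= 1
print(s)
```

x=8: not <4, s = 0-1 = -1
x=5: not <4, s = (-1)-1 = -2
x=7: not <4, s = (-2)-1 = -3
x=11: not <4, s = (-3)-1 = -4
x=13: not <4, s = (-4)-1 = -5
x=5: not <4, s = (-5)-1 = -6

-6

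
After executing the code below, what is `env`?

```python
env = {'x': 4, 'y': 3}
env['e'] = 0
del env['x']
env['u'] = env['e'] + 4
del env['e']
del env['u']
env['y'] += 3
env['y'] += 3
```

{'y': 9}

env['e'] = 0 → {'x': 4, 'y': 3, 'e': 0}
del 'x' → {'y': 3, 'e': 0}
env['u'] = env['e']+4 = 4 → {'y': 3, 'e': 0, 'u': 4}
del 'e' → {'y': 3, 'u': 4}
del 'u' → {'y': 3}
env['y'] = 3+3 = 6 → {'y': 6}
env['y'] = 6+3 = 9 → {'y': 9}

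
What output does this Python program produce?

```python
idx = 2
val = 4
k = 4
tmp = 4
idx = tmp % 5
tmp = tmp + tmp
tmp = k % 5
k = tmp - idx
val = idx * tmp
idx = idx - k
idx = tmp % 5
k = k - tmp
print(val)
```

16

idx = 4%5 = 4
tmp = 4+4 = 8
tmp = 4%5 = 4
k = 4-4 = 0
val = 4*4 = 16
idx = 4-0 = 4
idx = 4%5 = 4
k = 0-4 = -4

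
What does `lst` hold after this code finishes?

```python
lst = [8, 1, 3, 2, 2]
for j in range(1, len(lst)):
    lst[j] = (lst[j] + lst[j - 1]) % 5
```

[8, 4, 2, 4, 1]

j=1: lst[1] = (1+8)%5 = 4 → [8, 4, 3, 2, 2]
j=2: lst[2] = (3+4)%5 = 2 → [8, 4, 2, 2, 2]
j=3: lst[3] = (2+2)%5 = 4 → [8, 4, 2, 4, 2]
j=4: lst[4] = (2+4)%5 = 1 → [8, 4, 2, 4, 1]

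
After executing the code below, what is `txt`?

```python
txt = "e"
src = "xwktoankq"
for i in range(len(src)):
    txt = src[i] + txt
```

i=0: prepend 'x' → 'xe'
i=1: prepend 'w' → 'wxe'
i=2: prepend 'k' → 'kwxe'
i=3: prepend 't' → 'tkwxe'
i=4: prepend 'o' → 'otkwxe'
i=5: prepend 'a' → 'aotkwxe'
i=6: prepend 'n' → 'naotkwxe'
i=7: prepend 'k' → 'knaotkwxe'
i=8: prepend 'q' → 'qknaotkwxe'

'qknaotkwxe'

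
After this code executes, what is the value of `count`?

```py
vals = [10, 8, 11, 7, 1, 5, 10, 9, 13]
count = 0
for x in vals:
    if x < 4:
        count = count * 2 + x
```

x=10: not <4
x=8: not <4
x=11: not <4
x=7: not <4
x=1: <4, count = 0*2+1 = 1
x=5: not <4
x=10: not <4
x=9: not <4
x=13: not <4

1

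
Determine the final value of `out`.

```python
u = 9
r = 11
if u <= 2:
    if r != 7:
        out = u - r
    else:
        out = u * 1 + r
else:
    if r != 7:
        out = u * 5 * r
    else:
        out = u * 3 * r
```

u=9, r=11
u <= 2 is False; r != 7 is True
→ out = u * 5 * r = 495

495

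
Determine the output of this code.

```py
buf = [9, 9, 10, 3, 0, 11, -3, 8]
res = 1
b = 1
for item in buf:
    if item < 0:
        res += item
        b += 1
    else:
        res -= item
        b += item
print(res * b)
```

-2704

item=9: not <0, res = 1-9 = -8; b=10
item=9: not <0, res = (-8)-9 = -17; b=19
item=10: not <0, res = (-17)-10 = -27; b=29
item=3: not <0, res = (-27)-3 = -30; b=32
item=0: not <0, res = (-30)-0 = -30; b=32
item=11: not <0, res = (-30)-11 = -41; b=43
item=-3: <0, res = (-41)+(-3) = -44; b=44
item=8: not <0, res = (-44)-8 = -52; b=52
res*b = (-52)*52 = -2704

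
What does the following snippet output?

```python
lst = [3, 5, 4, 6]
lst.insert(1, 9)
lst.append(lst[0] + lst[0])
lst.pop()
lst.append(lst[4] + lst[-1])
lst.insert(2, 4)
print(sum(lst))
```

43

insert 9 at 1 → [3, 9, 5, 4, 6]
append lst[0]+lst[0] = 3+3 = 6 → [3, 9, 5, 4, 6, 6]
pop() removes 6 → [3, 9, 5, 4, 6]
append lst[4]+lst[-1] = 6+6 = 12 → [3, 9, 5, 4, 6, 12]
insert 4 at 2 → [3, 9, 4, 5, 4, 6, 12]
sum = 43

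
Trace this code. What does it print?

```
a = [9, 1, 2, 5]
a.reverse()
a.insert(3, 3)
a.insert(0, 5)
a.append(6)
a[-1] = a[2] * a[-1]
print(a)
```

[5, 5, 2, 1, 3, 9, 12]

reverse → [5, 2, 1, 9]
insert 3 at 3 → [5, 2, 1, 3, 9]
insert 5 at 0 → [5, 5, 2, 1, 3, 9]
append 6 → [5, 5, 2, 1, 3, 9, 6]
a[-1] = a[2]*a[-1] = 2*6 = 12 → [5, 5, 2, 1, 3, 9, 12]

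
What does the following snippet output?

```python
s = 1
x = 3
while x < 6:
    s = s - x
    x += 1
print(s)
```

x=3: s = 1-3 = -2
x=4: s = (-2)-4 = -6
x=5: s = (-6)-5 = -11

-11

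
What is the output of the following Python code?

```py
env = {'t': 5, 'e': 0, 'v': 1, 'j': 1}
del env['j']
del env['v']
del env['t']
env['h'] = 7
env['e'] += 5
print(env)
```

{'e': 5, 'h': 7}

del 'j' → {'t': 5, 'e': 0, 'v': 1}
del 'v' → {'t': 5, 'e': 0}
del 't' → {'e': 0}
env['h'] = 7 → {'e': 0, 'h': 7}
env['e'] = 0+5 = 5 → {'e': 5, 'h': 7}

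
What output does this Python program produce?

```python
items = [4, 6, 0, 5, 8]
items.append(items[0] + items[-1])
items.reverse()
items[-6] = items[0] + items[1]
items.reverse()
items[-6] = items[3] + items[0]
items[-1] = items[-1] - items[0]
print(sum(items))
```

39

append items[0]+items[-1] = 4+8 = 12 → [4, 6, 0, 5, 8, 12]
reverse → [12, 8, 5, 0, 6, 4]
items[-6] = items[0]+items[1] = 12+8 = 20 → [20, 8, 5, 0, 6, 4]
reverse → [4, 6, 0, 5, 8, 20]
items[-6] = items[3]+items[0] = 5+4 = 9 → [9, 6, 0, 5, 8, 20]
items[-1] = items[-1]-items[0] = 20-9 = 11 → [9, 6, 0, 5, 8, 11]
sum = 39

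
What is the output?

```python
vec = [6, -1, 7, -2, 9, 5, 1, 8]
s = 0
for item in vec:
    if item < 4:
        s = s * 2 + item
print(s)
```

-7

item=6: not <4
item=-1: <4, s = 0*2+(-1) = -1
item=7: not <4
item=-2: <4, s = (-1)*2+(-2) = -4
item=9: not <4
item=5: not <4
item=1: <4, s = (-4)*2+1 = -7
item=8: not <4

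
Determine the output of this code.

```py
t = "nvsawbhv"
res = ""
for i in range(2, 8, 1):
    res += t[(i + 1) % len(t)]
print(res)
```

i=2: add t[3]='a' → 'a'
i=3: add t[4]='w' → 'aw'
i=4: add t[5]='b' → 'awb'
i=5: add t[6]='h' → 'awbh'
i=6: add t[7]='v' → 'awbhv'
i=7: add t[0]='n' → 'awbhvn'

awbhvn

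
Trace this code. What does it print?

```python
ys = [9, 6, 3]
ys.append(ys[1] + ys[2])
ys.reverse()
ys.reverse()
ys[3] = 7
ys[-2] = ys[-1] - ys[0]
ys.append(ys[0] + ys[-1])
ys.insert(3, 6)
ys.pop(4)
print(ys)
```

[9, 6, -2, 6, 16]

append ys[1]+ys[2] = 6+3 = 9 → [9, 6, 3, 9]
reverse → [9, 3, 6, 9]
reverse → [9, 6, 3, 9]
ys[3] = 7 → [9, 6, 3, 7]
ys[-2] = ys[-1]-ys[0] = 7-9 = -2 → [9, 6, -2, 7]
append ys[0]+ys[-1] = 9+7 = 16 → [9, 6, -2, 7, 16]
insert 6 at 3 → [9, 6, -2, 6, 7, 16]
pop(4) removes 7 → [9, 6, -2, 6, 16]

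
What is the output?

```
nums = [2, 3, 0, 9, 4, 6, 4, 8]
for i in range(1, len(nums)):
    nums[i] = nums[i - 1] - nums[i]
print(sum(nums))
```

-100

i=1: nums[1] = 2-3 = -1 → [2, -1, 0, 9, 4, 6, 4, 8]
i=2: nums[2] = (-1)-0 = -1 → [2, -1, -1, 9, 4, 6, 4, 8]
i=3: nums[3] = (-1)-9 = -10 → [2, -1, -1, -10, 4, 6, 4, 8]
i=4: nums[4] = (-10)-4 = -14 → [2, -1, -1, -10, -14, 6, 4, 8]
i=5: nums[5] = (-14)-6 = -20 → [2, -1, -1, -10, -14, -20, 4, 8]
i=6: nums[6] = (-20)-4 = -24 → [2, -1, -1, -10, -14, -20, -24, 8]
i=7: nums[7] = (-24)-8 = -32 → [2, -1, -1, -10, -14, -20, -24, -32]
sum = -100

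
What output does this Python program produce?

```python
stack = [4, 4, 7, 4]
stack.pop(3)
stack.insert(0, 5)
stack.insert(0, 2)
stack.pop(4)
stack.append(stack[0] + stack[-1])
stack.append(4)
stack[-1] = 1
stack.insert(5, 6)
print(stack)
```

pop(3) removes 4 → [4, 4, 7]
insert 5 at 0 → [5, 4, 4, 7]
insert 2 at 0 → [2, 5, 4, 4, 7]
pop(4) removes 7 → [2, 5, 4, 4]
append stack[0]+stack[-1] = 2+4 = 6 → [2, 5, 4, 4, 6]
append 4 → [2, 5, 4, 4, 6, 4]
stack[-1] = 1 → [2, 5, 4, 4, 6, 1]
insert 6 at 5 → [2, 5, 4, 4, 6, 6, 1]

[2, 5, 4, 4, 6, 6, 1]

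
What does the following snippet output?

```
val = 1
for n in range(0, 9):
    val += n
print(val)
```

n=0: val = 1+0 = 1
n=1: val = 1+1 = 2
n=2: val = 2+2 = 4
n=3: val = 4+3 = 7
n=4: val = 7+4 = 11
n=5: val = 11+5 = 16
n=6: val = 16+6 = 22
n=7: val = 22+7 = 29
n=8: val = 29+8 = 37

37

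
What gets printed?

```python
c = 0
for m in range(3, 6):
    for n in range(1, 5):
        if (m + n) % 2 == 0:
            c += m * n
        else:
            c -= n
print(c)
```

40

m=3,n=1: even sum, c = 0+3 = 3
m=3,n=2: odd sum, c = 3-2 = 1
m=3,n=3: even sum, c = 1+9 = 10
m=3,n=4: odd sum, c = 10-4 = 6
m=4,n=1: odd sum, c = 6-1 = 5
m=4,n=2: even sum, c = 5+8 = 13
m=4,n=3: odd sum, c = 13-3 = 10
m=4,n=4: even sum, c = 10+16 = 26
m=5,n=1: even sum, c = 26+5 = 31
m=5,n=2: odd sum, c = 31-2 = 29
m=5,n=3: even sum, c = 29+15 = 44
m=5,n=4: odd sum, c = 44-4 = 40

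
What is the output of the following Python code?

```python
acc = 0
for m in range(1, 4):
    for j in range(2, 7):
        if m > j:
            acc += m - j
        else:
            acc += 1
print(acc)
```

m=1,j=2: not 1>2, acc = 0+1 = 1
m=1,j=3: not 1>3, acc = 1+1 = 2
m=1,j=4: not 1>4, acc = 2+1 = 3
m=1,j=5: not 1>5, acc = 3+1 = 4
m=1,j=6: not 1>6, acc = 4+1 = 5
m=2,j=2: not 2>2, acc = 5+1 = 6
m=2,j=3: not 2>3, acc = 6+1 = 7
m=2,j=4: not 2>4, acc = 7+1 = 8
m=2,j=5: not 2>5, acc = 8+1 = 9
m=2,j=6: not 2>6, acc = 9+1 = 10
m=3,j=2: 3>2, acc = 10+1 = 11
m=3,j=3: not 3>3, acc = 11+1 = 12
m=3,j=4: not 3>4, acc = 12+1 = 13
m=3,j=5: not 3>5, acc = 13+1 = 14
m=3,j=6: not 3>6, acc = 14+1 = 15

15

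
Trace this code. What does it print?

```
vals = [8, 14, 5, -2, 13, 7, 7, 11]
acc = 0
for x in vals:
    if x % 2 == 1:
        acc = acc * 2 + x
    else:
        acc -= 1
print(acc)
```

x=8: not odd, acc = 0-1 = -1
x=14: not odd, acc = (-1)-1 = -2
x=5: odd, acc = (-2)*2+5 = 1
x=-2: not odd, acc = 1-1 = 0
x=13: odd, acc = 0*2+13 = 13
x=7: odd, acc = 13*2+7 = 33
x=7: odd, acc = 33*2+7 = 73
x=11: odd, acc = 73*2+11 = 157

157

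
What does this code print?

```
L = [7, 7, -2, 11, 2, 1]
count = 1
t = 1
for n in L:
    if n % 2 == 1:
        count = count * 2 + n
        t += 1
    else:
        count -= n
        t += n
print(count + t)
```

n=7: odd, count = 1*2+7 = 9; t=2
n=7: odd, count = 9*2+7 = 25; t=3
n=-2: not odd, count = 25-(-2) = 27; t=1
n=11: odd, count = 27*2+11 = 65; t=2
n=2: not odd, count = 65-2 = 63; t=4
n=1: odd, count = 63*2+1 = 127; t=5
count+t = 127+5 = 132

132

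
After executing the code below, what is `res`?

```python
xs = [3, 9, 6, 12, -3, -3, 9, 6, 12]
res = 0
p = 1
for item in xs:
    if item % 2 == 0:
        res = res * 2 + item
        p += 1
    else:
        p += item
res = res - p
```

100

item=3: not even; p=4
item=9: not even; p=13
item=6: even, res = 0*2+6 = 6; p=14
item=12: even, res = 6*2+12 = 24; p=15
item=-3: not even; p=12
item=-3: not even; p=9
item=9: not even; p=18
item=6: even, res = 24*2+6 = 54; p=19
item=12: even, res = 54*2+12 = 120; p=20
res-p = 120-20 = 100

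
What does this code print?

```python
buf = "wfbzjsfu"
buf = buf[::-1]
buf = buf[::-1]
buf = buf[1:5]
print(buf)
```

fbzj

reverse → 'ufsjzbfw'
reverse → 'wfbzjsfu'
slice [1:5] → 'fbzj'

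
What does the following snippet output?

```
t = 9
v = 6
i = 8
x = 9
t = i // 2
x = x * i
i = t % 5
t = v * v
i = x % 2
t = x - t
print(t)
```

t = 8//2 = 4
x = 9*8 = 72
i = 4%5 = 4
t = 6*6 = 36
i = 72%2 = 0
t = 72-36 = 36

36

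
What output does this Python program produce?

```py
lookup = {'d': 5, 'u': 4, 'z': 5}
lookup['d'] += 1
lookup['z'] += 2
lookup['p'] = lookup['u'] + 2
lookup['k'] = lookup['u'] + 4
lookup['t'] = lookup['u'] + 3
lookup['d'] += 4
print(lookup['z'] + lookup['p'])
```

13

lookup['d'] = 5+1 = 6 → {'d': 6, 'u': 4, 'z': 5}
lookup['z'] = 5+2 = 7 → {'d': 6, 'u': 4, 'z': 7}
lookup['p'] = lookup['u']+2 = 6 → {'d': 6, 'u': 4, 'z': 7, 'p': 6}
lookup['k'] = lookup['u']+4 = 8 → {'d': 6, 'u': 4, 'z': 7, 'p': 6, 'k': 8}
lookup['t'] = lookup['u']+3 = 7 → {'d': 6, 'u': 4, 'z': 7, 'p': 6, 'k': 8, 't': 7}
lookup['d'] = 6+4 = 10 → {'d': 10, 'u': 4, 'z': 7, 'p': 6, 'k': 8, 't': 7}
lookup['z']+lookup['p'] = 7+6 = 13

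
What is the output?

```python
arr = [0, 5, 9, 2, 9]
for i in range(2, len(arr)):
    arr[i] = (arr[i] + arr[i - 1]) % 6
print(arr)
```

i=2: arr[2] = (9+5)%6 = 2 → [0, 5, 2, 2, 9]
i=3: arr[3] = (2+2)%6 = 4 → [0, 5, 2, 4, 9]
i=4: arr[4] = (9+4)%6 = 1 → [0, 5, 2, 4, 1]

[0, 5, 2, 4, 1]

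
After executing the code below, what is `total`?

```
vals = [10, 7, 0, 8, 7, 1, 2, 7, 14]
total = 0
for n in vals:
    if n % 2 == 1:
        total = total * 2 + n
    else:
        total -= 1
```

n=10: not odd, total = 0-1 = -1
n=7: odd, total = (-1)*2+7 = 5
n=0: not odd, total = 5-1 = 4
n=8: not odd, total = 4-1 = 3
n=7: odd, total = 3*2+7 = 13
n=1: odd, total = 13*2+1 = 27
n=2: not odd, total = 27-1 = 26
n=7: odd, total = 26*2+7 = 59
n=14: not odd, total = 59-1 = 58

58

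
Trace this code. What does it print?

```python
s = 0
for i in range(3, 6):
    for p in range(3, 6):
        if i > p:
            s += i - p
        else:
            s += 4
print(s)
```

i=3,p=3: not 3>3, s = 0+4 = 4
i=3,p=4: not 3>4, s = 4+4 = 8
i=3,p=5: not 3>5, s = 8+4 = 12
i=4,p=3: 4>3, s = 12+1 = 13
i=4,p=4: not 4>4, s = 13+4 = 17
i=4,p=5: not 4>5, s = 17+4 = 21
i=5,p=3: 5>3, s = 21+2 = 23
i=5,p=4: 5>4, s = 23+1 = 24
i=5,p=5: not 5>5, s = 24+4 = 28

28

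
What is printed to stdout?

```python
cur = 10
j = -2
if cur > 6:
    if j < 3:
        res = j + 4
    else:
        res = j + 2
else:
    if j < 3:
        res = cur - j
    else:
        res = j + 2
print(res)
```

cur=10, j=-2
cur > 6 is True; j < 3 is True
→ res = j + 4 = 2

2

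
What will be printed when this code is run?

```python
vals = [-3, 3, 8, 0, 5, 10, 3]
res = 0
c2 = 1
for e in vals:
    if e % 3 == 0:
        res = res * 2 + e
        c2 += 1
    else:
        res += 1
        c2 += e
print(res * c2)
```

e=-3: %3==0, res = 0*2+(-3) = -3; c2=2
e=3: %3==0, res = (-3)*2+3 = -3; c2=3
e=8: not %3==0, res = (-3)+1 = -2; c2=11
e=0: %3==0, res = (-2)*2+0 = -4; c2=12
e=5: not %3==0, res = (-4)+1 = -3; c2=17
e=10: not %3==0, res = (-3)+1 = -2; c2=27
e=3: %3==0, res = (-2)*2+3 = -1; c2=28
res*c2 = (-1)*28 = -28

-28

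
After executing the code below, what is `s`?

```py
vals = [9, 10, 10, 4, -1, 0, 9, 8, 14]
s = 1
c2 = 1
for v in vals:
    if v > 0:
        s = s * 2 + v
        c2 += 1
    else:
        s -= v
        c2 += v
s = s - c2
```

v=9: >0, s = 1*2+9 = 11; c2=2
v=10: >0, s = 11*2+10 = 32; c2=3
v=10: >0, s = 32*2+10 = 74; c2=4
v=4: >0, s = 74*2+4 = 152; c2=5
v=-1: not >0, s = 152-(-1) = 153; c2=4
v=0: not >0, s = 153-0 = 153; c2=4
v=9: >0, s = 153*2+9 = 315; c2=5
v=8: >0, s = 315*2+8 = 638; c2=6
v=14: >0, s = 638*2+14 = 1290; c2=7
s-c2 = 1290-7 = 1283

1283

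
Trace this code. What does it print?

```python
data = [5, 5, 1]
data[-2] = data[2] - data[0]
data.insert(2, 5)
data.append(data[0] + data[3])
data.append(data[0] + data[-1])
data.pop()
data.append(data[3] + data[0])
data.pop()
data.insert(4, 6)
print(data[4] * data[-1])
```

36

data[-2] = data[2]-data[0] = 1-5 = -4 → [5, -4, 1]
insert 5 at 2 → [5, -4, 5, 1]
append data[0]+data[3] = 5+1 = 6 → [5, -4, 5, 1, 6]
append data[0]+data[-1] = 5+6 = 11 → [5, -4, 5, 1, 6, 11]
pop() removes 11 → [5, -4, 5, 1, 6]
append data[3]+data[0] = 1+5 = 6 → [5, -4, 5, 1, 6, 6]
pop() removes 6 → [5, -4, 5, 1, 6]
insert 6 at 4 → [5, -4, 5, 1, 6, 6]
data[4]*data[-1] = 6*6 = 36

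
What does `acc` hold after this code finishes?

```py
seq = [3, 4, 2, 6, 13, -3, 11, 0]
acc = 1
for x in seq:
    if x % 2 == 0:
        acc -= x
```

-11

x=3: not even
x=4: even, acc = 1-4 = -3
x=2: even, acc = (-3)-2 = -5
x=6: even, acc = (-5)-6 = -11
x=13: not even
x=-3: not even
x=11: not even
x=0: even, acc = (-11)-0 = -11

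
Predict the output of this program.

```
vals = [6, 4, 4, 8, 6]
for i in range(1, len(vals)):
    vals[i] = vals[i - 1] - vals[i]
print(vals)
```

i=1: vals[1] = 6-4 = 2 → [6, 2, 4, 8, 6]
i=2: vals[2] = 2-4 = -2 → [6, 2, -2, 8, 6]
i=3: vals[3] = (-2)-8 = -10 → [6, 2, -2, -10, 6]
i=4: vals[4] = (-10)-6 = -16 → [6, 2, -2, -10, -16]

[6, 2, -2, -10, -16]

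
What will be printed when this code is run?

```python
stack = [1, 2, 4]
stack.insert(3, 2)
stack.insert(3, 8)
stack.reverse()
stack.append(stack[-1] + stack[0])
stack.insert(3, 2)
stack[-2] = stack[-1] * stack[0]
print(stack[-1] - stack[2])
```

insert 2 at 3 → [1, 2, 4, 2]
insert 8 at 3 → [1, 2, 4, 8, 2]
reverse → [2, 8, 4, 2, 1]
append stack[-1]+stack[0] = 1+2 = 3 → [2, 8, 4, 2, 1, 3]
insert 2 at 3 → [2, 8, 4, 2, 2, 1, 3]
stack[-2] = stack[-1]*stack[0] = 3*2 = 6 → [2, 8, 4, 2, 2, 6, 3]
stack[-1]-stack[2] = 3-4 = -1

-1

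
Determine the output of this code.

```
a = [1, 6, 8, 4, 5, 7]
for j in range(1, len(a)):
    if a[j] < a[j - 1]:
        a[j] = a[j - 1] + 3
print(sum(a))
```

j=1: 6>=1, unchanged → [1, 6, 8, 4, 5, 7]
j=2: 8>=6, unchanged → [1, 6, 8, 4, 5, 7]
j=3: 4<8, a[3] = 8+3 = 11 → [1, 6, 8, 11, 5, 7]
j=4: 5<11, a[4] = 11+3 = 14 → [1, 6, 8, 11, 14, 7]
j=5: 7<14, a[5] = 14+3 = 17 → [1, 6, 8, 11, 14, 17]
sum = 57

57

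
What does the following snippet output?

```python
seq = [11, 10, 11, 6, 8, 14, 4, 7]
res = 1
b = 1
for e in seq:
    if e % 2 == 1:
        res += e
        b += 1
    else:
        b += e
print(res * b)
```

e=11: odd, res = 1+11 = 12; b=2
e=10: not odd; b=12
e=11: odd, res = 12+11 = 23; b=13
e=6: not odd; b=19
e=8: not odd; b=27
e=14: not odd; b=41
e=4: not odd; b=45
e=7: odd, res = 23+7 = 30; b=46
res*b = 30*46 = 1380

1380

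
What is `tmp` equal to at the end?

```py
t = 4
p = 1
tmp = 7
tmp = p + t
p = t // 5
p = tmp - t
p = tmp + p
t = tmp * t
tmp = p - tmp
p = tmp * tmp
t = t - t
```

1

tmp = 1+4 = 5
p = 4//5 = 0
p = 5-4 = 1
p = 5+1 = 6
t = 5*4 = 20
tmp = 6-5 = 1
p = 1*1 = 1
t = 20-20 = 0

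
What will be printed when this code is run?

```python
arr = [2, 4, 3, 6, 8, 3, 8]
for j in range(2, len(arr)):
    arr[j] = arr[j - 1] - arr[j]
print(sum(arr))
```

-51

j=2: arr[2] = 4-3 = 1 → [2, 4, 1, 6, 8, 3, 8]
j=3: arr[3] = 1-6 = -5 → [2, 4, 1, -5, 8, 3, 8]
j=4: arr[4] = (-5)-8 = -13 → [2, 4, 1, -5, -13, 3, 8]
j=5: arr[5] = (-13)-3 = -16 → [2, 4, 1, -5, -13, -16, 8]
j=6: arr[6] = (-16)-8 = -24 → [2, 4, 1, -5, -13, -16, -24]
sum = -51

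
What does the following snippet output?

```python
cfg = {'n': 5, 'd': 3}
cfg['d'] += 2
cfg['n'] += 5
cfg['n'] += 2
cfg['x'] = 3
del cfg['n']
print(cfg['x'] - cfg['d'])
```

-2

cfg['d'] = 3+2 = 5 → {'n': 5, 'd': 5}
cfg['n'] = 5+5 = 10 → {'n': 10, 'd': 5}
cfg['n'] = 10+2 = 12 → {'n': 12, 'd': 5}
cfg['x'] = 3 → {'n': 12, 'd': 5, 'x': 3}
del 'n' → {'d': 5, 'x': 3}
cfg['x']-cfg['d'] = 3-5 = -2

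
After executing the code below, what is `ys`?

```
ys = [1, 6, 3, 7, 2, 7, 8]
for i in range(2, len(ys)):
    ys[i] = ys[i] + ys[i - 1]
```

[1, 6, 9, 16, 18, 25, 33]

i=2: ys[2] = 3+6 = 9 → [1, 6, 9, 7, 2, 7, 8]
i=3: ys[3] = 7+9 = 16 → [1, 6, 9, 16, 2, 7, 8]
i=4: ys[4] = 2+16 = 18 → [1, 6, 9, 16, 18, 7, 8]
i=5: ys[5] = 7+18 = 25 → [1, 6, 9, 16, 18, 25, 8]
i=6: ys[6] = 8+25 = 33 → [1, 6, 9, 16, 18, 25, 33]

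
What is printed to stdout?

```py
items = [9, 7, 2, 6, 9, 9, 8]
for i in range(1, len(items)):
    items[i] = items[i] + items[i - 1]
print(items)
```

[9, 16, 18, 24, 33, 42, 50]

i=1: items[1] = 7+9 = 16 → [9, 16, 2, 6, 9, 9, 8]
i=2: items[2] = 2+16 = 18 → [9, 16, 18, 6, 9, 9, 8]
i=3: items[3] = 6+18 = 24 → [9, 16, 18, 24, 9, 9, 8]
i=4: items[4] = 9+24 = 33 → [9, 16, 18, 24, 33, 9, 8]
i=5: items[5] = 9+33 = 42 → [9, 16, 18, 24, 33, 42, 8]
i=6: items[6] = 8+42 = 50 → [9, 16, 18, 24, 33, 42, 50]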